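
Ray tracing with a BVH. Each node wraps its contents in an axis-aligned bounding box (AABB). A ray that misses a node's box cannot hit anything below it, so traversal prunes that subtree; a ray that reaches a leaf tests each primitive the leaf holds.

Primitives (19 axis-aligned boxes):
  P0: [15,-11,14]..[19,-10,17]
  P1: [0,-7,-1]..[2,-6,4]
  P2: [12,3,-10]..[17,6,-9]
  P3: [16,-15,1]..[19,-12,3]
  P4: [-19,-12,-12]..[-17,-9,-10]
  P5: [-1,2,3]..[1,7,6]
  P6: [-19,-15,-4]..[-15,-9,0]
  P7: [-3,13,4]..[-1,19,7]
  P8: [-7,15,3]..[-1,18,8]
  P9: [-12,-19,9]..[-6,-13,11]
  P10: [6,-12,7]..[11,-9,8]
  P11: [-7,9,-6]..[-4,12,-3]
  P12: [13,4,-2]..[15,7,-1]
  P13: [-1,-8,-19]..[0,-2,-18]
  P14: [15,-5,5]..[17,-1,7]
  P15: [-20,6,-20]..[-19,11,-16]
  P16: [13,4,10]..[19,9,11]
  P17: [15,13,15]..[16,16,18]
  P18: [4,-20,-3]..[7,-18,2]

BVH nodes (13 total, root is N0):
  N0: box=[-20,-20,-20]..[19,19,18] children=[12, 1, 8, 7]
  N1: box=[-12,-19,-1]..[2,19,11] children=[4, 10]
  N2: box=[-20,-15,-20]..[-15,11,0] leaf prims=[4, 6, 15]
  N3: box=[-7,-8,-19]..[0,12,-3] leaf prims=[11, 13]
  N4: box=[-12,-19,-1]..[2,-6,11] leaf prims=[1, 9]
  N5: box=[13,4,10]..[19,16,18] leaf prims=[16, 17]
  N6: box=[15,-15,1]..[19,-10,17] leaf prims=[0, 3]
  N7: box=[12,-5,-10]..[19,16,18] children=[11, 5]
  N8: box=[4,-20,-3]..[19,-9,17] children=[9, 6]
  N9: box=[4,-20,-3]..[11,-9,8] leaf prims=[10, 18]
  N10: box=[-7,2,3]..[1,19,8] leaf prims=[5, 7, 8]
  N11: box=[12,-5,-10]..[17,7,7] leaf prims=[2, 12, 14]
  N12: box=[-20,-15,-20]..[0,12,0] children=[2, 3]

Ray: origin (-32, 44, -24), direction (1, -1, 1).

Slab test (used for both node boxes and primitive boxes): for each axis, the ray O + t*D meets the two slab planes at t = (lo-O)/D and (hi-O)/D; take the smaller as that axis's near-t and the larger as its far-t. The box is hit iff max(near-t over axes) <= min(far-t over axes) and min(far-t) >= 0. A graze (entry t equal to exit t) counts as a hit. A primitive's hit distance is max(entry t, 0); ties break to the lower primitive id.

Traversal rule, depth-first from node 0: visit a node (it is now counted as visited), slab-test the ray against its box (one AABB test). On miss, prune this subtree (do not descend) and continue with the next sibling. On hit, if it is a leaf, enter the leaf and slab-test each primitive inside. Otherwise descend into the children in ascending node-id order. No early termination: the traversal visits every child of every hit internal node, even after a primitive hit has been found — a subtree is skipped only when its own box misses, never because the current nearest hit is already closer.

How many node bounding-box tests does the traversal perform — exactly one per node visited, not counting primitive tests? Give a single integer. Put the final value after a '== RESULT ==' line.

Walk:
N0 x:[12,51] y:[25,64] z:[4,42] -> hit [25,42], descend [1, 7, 8, 12]
  N1 x:[20,34] y:[25,63] z:[23,35] -> hit [25,34], descend [4, 10]
    N4 x:[20,34] y:[50,63] z:[23,35] -> miss, prune
    N10 x:[25,33] y:[25,42] z:[27,32] -> hit [27,32] leaf, test {P5(miss), P7@t=29, P8@t=27}
  N7 x:[44,51] y:[28,49] z:[14,42] -> miss, prune
  N8 x:[36,51] y:[53,64] z:[21,41] -> miss, prune
  N12 x:[12,32] y:[32,59] z:[4,24] -> miss, prune

Summary -> nodes [0, 1, 4, 10, 7, 8, 12]; box-tests=7; leaf-entries=1; first=P8

== RESULT ==
7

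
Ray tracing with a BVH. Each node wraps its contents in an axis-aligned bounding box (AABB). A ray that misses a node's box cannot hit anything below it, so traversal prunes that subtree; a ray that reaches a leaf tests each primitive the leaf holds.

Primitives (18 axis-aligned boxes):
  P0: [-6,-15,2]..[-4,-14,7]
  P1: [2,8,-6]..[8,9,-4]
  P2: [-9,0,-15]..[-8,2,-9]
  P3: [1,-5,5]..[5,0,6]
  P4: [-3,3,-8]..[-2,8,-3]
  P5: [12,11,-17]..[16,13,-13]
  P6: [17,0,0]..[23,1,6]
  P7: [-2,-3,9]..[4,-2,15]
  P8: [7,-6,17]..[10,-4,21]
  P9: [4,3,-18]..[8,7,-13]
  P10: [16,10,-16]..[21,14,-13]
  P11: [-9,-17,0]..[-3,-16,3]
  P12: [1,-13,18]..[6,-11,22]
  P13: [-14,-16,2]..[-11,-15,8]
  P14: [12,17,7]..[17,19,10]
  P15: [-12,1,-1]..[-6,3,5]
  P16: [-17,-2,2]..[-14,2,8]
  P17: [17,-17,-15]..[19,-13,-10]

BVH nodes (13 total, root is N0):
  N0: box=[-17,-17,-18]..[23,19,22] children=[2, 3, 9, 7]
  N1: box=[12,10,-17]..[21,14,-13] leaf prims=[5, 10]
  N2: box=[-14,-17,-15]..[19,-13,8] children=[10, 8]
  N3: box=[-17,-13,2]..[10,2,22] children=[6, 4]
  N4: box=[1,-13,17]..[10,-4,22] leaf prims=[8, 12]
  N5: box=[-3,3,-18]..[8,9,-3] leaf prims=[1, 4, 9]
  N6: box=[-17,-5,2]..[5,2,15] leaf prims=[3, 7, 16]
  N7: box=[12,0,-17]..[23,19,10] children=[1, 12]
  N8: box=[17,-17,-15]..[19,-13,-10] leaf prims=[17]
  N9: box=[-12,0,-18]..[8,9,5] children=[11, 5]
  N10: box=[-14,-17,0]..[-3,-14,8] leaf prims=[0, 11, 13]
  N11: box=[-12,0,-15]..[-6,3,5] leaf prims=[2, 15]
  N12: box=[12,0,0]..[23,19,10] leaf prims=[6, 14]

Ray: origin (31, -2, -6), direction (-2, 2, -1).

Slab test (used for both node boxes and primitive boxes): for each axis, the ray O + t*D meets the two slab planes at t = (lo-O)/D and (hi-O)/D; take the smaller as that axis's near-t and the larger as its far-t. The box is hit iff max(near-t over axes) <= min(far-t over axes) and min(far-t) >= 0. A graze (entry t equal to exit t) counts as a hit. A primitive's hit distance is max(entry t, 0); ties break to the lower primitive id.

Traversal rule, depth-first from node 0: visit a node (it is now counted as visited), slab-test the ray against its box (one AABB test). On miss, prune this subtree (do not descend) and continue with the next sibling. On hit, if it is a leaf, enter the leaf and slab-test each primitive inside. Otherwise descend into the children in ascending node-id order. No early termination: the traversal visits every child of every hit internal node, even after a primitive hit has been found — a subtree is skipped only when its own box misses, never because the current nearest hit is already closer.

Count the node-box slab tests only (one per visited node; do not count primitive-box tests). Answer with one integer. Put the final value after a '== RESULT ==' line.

Traverse from the root:
N0 x:[4,24] y:[-15/2,21/2] z:[-28,12] -> hit [4,21/2], descend [2, 3, 7, 9]
  N2 x:[6,45/2] y:[-15/2,-11/2] z:[-14,9] -> miss, prune
  N3 x:[21/2,24] y:[-11/2,2] z:[-28,-8] -> miss, prune
  N7 x:[4,19/2] y:[1,21/2] z:[-16,11] -> hit [4,19/2], descend [1, 12]
    N1 x:[5,19/2] y:[6,8] z:[7,11] -> hit [7,8] leaf, test {P5@t=15/2, P10@t=7}
    N12 x:[4,19/2] y:[1,21/2] z:[-16,-6] -> miss, prune
  N9 x:[23/2,43/2] y:[1,11/2] z:[-11,12] -> miss, prune

7 AABB tests over nodes [0, 2, 3, 7, 1, 12, 9]; 1 leaf entered; closest P10.

== RESULT ==
7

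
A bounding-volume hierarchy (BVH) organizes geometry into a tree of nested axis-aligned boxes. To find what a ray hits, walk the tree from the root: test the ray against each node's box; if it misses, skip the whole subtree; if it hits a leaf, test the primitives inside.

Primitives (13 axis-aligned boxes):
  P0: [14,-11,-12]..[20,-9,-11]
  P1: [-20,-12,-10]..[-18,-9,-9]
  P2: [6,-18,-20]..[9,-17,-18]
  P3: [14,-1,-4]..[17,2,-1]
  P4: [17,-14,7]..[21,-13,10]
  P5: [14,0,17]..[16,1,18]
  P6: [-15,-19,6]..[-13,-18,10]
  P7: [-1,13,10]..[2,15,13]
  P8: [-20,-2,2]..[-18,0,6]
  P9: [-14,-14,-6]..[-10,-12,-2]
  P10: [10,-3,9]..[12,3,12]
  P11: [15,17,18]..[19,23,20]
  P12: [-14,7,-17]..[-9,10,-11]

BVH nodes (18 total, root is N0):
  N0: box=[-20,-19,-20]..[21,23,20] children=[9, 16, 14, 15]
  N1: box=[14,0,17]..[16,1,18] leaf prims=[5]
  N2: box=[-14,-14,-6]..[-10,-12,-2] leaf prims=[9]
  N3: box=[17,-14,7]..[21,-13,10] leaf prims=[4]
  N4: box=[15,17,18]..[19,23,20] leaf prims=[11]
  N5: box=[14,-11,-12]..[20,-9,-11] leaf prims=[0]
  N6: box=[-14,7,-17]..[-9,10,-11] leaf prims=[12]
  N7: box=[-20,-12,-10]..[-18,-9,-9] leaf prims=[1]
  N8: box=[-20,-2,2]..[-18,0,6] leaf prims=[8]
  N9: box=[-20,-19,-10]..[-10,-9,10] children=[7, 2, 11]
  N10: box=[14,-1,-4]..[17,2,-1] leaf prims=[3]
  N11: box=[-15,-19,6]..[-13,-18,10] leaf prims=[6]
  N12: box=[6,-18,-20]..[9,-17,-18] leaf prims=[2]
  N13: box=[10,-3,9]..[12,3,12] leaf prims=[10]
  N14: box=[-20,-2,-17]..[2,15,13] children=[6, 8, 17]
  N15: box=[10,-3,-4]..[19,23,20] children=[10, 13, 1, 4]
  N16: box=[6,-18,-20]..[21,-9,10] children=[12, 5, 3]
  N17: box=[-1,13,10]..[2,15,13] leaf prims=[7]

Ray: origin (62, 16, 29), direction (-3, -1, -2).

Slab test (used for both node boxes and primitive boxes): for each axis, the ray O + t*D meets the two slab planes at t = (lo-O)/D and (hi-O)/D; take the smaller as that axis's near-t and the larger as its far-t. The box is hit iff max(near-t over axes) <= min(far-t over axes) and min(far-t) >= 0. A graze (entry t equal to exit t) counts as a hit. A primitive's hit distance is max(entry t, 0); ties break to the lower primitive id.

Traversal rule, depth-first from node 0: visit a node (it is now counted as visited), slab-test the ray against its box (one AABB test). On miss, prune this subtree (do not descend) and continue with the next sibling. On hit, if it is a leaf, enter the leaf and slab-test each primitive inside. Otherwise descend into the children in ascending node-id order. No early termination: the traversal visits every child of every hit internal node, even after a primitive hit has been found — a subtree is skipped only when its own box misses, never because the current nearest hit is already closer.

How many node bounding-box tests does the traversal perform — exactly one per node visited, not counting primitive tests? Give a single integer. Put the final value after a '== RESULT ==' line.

Traverse from the root:
N0 x:[41/3,82/3] y:[-7,35] z:[9/2,49/2] -> hit [41/3,49/2], descend [9, 14, 15, 16]
  N9 x:[24,82/3] y:[25,35] z:[19/2,39/2] -> miss, prune
  N14 x:[20,82/3] y:[1,18] z:[8,23] -> miss, prune
  N15 x:[43/3,52/3] y:[-7,19] z:[9/2,33/2] -> hit [43/3,33/2], descend [1, 4, 10, 13]
    N1 x:[46/3,16] y:[15,16] z:[11/2,6] -> miss, prune
    N4 x:[43/3,47/3] y:[-7,-1] z:[9/2,11/2] -> miss, prune
    N10 x:[15,16] y:[14,17] z:[15,33/2] -> hit [15,16] leaf, test {P3@t=15}
    N13 x:[50/3,52/3] y:[13,19] z:[17/2,10] -> miss, prune
  N16 x:[41/3,56/3] y:[25,34] z:[19/2,49/2] -> miss, prune

9 AABB tests over nodes [0, 9, 14, 15, 1, 4, 10, 13, 16]; 1 leaf entered; closest P3.

== RESULT ==
9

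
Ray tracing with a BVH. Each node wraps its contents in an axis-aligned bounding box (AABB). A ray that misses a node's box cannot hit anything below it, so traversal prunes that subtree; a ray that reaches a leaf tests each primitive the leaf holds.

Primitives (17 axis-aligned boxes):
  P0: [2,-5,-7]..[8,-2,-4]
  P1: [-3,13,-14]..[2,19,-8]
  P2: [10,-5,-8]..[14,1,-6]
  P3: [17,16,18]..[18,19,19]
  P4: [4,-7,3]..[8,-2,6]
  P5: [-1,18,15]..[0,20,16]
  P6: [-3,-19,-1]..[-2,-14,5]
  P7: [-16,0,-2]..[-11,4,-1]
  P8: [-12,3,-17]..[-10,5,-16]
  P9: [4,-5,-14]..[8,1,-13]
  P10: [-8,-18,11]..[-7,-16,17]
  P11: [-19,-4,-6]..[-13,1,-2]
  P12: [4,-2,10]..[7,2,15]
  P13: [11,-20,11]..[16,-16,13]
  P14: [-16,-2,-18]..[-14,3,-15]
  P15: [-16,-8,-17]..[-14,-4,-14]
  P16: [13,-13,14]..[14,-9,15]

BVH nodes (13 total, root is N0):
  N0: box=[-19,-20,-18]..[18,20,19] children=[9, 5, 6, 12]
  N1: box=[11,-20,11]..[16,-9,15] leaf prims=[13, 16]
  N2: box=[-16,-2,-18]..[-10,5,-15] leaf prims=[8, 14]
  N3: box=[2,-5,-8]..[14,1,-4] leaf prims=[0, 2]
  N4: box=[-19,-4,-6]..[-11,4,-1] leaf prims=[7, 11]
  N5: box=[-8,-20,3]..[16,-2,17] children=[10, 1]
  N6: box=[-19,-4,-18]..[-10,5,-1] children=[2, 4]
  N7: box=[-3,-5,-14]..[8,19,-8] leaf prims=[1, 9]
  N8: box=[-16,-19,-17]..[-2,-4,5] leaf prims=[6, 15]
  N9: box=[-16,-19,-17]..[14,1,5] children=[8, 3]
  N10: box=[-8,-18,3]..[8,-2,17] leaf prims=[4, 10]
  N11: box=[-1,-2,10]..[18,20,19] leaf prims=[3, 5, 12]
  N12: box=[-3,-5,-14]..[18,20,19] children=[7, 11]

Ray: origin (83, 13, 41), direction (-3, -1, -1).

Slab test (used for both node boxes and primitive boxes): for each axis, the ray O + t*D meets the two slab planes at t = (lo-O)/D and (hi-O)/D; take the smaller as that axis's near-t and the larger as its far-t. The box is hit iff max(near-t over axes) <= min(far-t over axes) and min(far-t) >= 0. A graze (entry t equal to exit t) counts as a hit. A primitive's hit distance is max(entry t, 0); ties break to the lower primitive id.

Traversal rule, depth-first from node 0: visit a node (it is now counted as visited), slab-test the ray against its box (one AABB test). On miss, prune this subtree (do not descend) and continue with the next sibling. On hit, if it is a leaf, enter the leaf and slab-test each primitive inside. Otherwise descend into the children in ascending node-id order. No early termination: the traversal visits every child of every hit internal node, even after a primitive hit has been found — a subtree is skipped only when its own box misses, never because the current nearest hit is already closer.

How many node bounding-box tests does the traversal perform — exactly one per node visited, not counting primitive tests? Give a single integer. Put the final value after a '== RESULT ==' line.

Traverse from the root:
N0 x:[65/3,34] y:[-7,33] z:[22,59] -> hit [22,33], descend [5, 6, 9, 12]
  N5 x:[67/3,91/3] y:[15,33] z:[24,38] -> hit [24,91/3], descend [1, 10]
    N1 x:[67/3,24] y:[22,33] z:[26,30] -> miss, prune
    N10 x:[25,91/3] y:[15,31] z:[24,38] -> hit [25,91/3] leaf, test {P4(miss), P10@t=30}
  N6 x:[31,34] y:[8,17] z:[42,59] -> miss, prune
  N9 x:[23,33] y:[12,32] z:[36,58] -> miss, prune
  N12 x:[65/3,86/3] y:[-7,18] z:[22,55] -> miss, prune

order=[0, 5, 1, 10, 6, 9, 12]  |boxes|=7  |leaves|=1  hit=P10

== RESULT ==
7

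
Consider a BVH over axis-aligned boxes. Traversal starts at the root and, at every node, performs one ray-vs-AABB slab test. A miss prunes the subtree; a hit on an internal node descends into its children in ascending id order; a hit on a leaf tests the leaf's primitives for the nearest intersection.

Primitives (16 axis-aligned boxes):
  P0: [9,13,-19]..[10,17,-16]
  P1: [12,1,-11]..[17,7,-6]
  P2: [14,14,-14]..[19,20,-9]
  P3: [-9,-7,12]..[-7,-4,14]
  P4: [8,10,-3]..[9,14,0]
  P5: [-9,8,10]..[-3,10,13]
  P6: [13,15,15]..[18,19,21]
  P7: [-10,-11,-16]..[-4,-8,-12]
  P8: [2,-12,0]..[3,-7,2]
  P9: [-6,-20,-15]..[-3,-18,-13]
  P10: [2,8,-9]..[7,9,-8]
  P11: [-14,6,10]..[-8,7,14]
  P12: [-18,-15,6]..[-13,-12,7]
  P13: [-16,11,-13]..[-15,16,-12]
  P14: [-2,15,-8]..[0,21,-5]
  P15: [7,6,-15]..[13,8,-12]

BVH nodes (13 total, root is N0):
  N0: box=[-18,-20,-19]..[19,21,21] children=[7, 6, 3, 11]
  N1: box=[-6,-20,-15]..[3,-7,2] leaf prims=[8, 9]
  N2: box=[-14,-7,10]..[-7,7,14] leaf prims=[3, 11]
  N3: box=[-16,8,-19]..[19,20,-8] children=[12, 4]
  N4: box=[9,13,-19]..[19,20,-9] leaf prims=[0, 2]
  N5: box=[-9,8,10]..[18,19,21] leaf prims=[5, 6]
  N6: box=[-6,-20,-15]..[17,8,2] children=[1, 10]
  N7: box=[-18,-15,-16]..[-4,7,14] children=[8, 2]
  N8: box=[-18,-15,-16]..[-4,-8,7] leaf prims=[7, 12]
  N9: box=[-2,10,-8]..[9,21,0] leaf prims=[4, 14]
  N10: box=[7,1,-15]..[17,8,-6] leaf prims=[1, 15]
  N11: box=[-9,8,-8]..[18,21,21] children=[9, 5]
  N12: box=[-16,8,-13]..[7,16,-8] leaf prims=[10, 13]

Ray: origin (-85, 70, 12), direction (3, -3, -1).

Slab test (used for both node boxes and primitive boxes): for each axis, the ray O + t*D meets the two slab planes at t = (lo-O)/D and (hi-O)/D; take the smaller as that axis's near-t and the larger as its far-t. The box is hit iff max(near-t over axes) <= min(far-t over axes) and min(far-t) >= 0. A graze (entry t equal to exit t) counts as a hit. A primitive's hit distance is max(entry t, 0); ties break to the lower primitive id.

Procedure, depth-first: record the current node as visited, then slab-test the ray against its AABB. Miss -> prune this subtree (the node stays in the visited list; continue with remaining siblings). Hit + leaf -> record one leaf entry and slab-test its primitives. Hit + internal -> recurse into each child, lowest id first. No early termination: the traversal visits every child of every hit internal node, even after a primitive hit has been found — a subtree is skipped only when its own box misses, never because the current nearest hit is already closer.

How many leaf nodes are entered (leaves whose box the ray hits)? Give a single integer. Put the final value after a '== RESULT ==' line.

Trace the traversal:
N0 x:[67/3,104/3] y:[49/3,30] z:[-9,31] -> hit [67/3,30], descend [3, 6, 7, 11]
  N3 x:[23,104/3] y:[50/3,62/3] z:[20,31] -> miss, prune
  N6 x:[79/3,34] y:[62/3,30] z:[10,27] -> hit [79/3,27], descend [1, 10]
    N1 x:[79/3,88/3] y:[77/3,30] z:[10,27] -> hit [79/3,27] leaf, test {P8(miss), P9(miss)}
    N10 x:[92/3,34] y:[62/3,23] z:[18,27] -> miss, prune
  N7 x:[67/3,27] y:[21,85/3] z:[-2,28] -> hit [67/3,27], descend [2, 8]
    N2 x:[71/3,26] y:[21,77/3] z:[-2,2] -> miss, prune
    N8 x:[67/3,27] y:[26,85/3] z:[5,28] -> hit [26,27] leaf, test {P7@t=26, P12(miss)}
  N11 x:[76/3,103/3] y:[49/3,62/3] z:[-9,20] -> miss, prune

Visited [0, 3, 6, 1, 10, 7, 2, 8, 11]. Tests: 9 box, 2 leaf. Nearest: P7.

== RESULT ==
2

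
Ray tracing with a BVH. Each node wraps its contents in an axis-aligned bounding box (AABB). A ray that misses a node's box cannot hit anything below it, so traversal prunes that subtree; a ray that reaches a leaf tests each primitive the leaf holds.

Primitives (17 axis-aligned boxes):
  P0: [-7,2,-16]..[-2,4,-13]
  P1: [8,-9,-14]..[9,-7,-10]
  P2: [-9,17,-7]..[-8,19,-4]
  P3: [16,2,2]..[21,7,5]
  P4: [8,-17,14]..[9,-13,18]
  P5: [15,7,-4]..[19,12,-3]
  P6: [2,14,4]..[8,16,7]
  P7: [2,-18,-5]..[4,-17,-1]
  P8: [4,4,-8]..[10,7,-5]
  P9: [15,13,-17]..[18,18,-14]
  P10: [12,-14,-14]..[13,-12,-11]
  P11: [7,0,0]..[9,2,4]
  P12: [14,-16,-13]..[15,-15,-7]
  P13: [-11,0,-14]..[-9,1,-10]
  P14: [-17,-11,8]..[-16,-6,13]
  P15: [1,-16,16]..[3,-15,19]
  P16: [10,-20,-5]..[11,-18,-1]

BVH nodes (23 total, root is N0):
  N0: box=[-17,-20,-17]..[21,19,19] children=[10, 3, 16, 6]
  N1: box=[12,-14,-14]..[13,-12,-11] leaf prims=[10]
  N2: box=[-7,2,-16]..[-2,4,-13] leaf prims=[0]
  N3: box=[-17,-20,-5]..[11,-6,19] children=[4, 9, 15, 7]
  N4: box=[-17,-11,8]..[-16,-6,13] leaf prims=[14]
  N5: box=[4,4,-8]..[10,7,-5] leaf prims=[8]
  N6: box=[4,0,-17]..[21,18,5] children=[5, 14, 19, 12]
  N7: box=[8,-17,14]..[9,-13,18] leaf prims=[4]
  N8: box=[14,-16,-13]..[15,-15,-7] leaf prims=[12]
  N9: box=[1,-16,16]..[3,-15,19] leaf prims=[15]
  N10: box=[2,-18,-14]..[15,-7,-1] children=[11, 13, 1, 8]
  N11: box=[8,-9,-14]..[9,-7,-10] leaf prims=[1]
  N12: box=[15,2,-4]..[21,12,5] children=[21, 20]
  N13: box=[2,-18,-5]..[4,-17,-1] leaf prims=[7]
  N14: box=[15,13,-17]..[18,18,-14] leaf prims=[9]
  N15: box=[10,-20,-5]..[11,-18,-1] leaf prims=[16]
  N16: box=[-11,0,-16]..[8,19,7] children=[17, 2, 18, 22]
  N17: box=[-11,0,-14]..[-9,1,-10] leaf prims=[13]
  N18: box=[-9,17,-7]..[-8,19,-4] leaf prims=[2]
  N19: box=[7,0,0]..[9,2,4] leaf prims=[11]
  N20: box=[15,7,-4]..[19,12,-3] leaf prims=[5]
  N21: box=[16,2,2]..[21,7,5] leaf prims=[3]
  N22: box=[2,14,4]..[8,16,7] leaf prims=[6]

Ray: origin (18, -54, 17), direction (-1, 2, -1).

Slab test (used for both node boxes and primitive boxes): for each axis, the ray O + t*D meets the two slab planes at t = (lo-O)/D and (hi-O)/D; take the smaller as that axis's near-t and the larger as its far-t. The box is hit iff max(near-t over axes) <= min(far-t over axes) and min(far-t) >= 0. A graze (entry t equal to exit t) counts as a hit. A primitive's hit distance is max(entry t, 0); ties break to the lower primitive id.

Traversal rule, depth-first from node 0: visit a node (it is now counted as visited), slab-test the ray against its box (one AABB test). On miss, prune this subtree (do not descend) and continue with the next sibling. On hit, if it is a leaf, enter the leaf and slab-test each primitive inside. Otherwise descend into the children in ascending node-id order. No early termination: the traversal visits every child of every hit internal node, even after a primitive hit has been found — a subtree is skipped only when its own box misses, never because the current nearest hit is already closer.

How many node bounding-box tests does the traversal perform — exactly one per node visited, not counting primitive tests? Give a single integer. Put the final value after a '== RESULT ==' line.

Traverse from the root:
N0 x:[-3,35] y:[17,73/2] z:[-2,34] -> hit [17,34], descend [3, 6, 10, 16]
  N3 x:[7,35] y:[17,24] z:[-2,22] -> hit [17,22], descend [4, 7, 9, 15]
    N4 x:[34,35] y:[43/2,24] z:[4,9] -> miss, prune
    N7 x:[9,10] y:[37/2,41/2] z:[-1,3] -> miss, prune
    N9 x:[15,17] y:[19,39/2] z:[-2,1] -> miss, prune
    N15 x:[7,8] y:[17,18] z:[18,22] -> miss, prune
  N6 x:[-3,14] y:[27,36] z:[12,34] -> miss, prune
  N10 x:[3,16] y:[18,47/2] z:[18,31] -> miss, prune
  N16 x:[10,29] y:[27,73/2] z:[10,33] -> hit [27,29], descend [2, 17, 18, 22]
    N2 x:[20,25] y:[28,29] z:[30,33] -> miss, prune
    N17 x:[27,29] y:[27,55/2] z:[27,31] -> hit [27,55/2] leaf, test {P13@t=27}
    N18 x:[26,27] y:[71/2,73/2] z:[21,24] -> miss, prune
    N22 x:[10,16] y:[34,35] z:[10,13] -> miss, prune

Visited [0, 3, 4, 7, 9, 15, 6, 10, 16, 2, 17, 18, 22]. Tests: 13 box, 1 leaf. Nearest: P13.

== RESULT ==
13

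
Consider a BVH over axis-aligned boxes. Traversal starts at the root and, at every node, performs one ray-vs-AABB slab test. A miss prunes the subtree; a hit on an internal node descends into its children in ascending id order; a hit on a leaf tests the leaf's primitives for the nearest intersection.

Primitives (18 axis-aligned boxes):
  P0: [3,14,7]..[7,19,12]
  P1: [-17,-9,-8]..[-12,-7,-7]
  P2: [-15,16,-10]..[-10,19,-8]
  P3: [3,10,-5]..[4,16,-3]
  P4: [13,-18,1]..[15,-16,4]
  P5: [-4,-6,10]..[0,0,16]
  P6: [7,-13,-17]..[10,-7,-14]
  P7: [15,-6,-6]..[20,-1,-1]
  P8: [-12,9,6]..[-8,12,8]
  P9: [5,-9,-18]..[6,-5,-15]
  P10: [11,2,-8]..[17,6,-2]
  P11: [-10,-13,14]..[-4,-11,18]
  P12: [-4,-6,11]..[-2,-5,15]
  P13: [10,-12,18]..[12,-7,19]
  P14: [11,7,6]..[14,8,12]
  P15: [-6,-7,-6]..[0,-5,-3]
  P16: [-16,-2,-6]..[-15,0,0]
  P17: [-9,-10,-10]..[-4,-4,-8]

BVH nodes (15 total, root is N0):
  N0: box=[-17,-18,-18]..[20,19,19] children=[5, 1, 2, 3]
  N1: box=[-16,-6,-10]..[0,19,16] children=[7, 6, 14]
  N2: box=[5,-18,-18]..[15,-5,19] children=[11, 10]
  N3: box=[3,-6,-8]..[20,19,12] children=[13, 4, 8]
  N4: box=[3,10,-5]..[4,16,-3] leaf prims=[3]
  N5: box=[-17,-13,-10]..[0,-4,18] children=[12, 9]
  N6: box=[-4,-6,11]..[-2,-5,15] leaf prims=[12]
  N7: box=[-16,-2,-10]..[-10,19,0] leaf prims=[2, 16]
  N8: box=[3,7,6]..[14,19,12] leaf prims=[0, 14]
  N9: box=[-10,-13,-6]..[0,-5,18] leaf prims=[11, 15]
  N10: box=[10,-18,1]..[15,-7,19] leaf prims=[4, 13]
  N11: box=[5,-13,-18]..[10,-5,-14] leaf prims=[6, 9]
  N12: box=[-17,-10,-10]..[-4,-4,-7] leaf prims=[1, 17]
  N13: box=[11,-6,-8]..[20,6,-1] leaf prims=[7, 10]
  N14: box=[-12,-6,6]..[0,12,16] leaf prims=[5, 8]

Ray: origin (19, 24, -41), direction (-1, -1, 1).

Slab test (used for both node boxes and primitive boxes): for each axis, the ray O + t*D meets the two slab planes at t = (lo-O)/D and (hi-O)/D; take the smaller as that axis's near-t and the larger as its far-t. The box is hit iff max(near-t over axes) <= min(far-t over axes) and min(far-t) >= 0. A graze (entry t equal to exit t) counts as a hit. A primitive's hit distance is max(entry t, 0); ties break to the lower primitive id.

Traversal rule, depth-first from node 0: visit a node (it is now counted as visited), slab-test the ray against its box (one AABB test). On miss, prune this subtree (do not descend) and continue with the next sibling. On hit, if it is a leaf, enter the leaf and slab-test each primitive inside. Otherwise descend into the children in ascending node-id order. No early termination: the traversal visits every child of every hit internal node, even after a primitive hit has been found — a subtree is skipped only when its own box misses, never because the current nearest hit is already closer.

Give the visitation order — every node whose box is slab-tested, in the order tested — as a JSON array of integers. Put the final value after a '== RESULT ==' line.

Walk:
N0 x:[-1,36] y:[5,42] z:[23,60] -> hit [23,36], descend [1, 2, 3, 5]
  N1 x:[19,35] y:[5,30] z:[31,57] -> miss, prune
  N2 x:[4,14] y:[29,42] z:[23,60] -> miss, prune
  N3 x:[-1,16] y:[5,30] z:[33,53] -> miss, prune
  N5 x:[19,36] y:[28,37] z:[31,59] -> hit [31,36], descend [9, 12]
    N9 x:[19,29] y:[29,37] z:[35,59] -> miss, prune
    N12 x:[23,36] y:[28,34] z:[31,34] -> hit [31,34] leaf, test {P1@t=33, P17(miss)}

Visited [0, 1, 2, 3, 5, 9, 12]. Tests: 7 box, 1 leaf. Nearest: P1.

== RESULT ==
[0, 1, 2, 3, 5, 9, 12]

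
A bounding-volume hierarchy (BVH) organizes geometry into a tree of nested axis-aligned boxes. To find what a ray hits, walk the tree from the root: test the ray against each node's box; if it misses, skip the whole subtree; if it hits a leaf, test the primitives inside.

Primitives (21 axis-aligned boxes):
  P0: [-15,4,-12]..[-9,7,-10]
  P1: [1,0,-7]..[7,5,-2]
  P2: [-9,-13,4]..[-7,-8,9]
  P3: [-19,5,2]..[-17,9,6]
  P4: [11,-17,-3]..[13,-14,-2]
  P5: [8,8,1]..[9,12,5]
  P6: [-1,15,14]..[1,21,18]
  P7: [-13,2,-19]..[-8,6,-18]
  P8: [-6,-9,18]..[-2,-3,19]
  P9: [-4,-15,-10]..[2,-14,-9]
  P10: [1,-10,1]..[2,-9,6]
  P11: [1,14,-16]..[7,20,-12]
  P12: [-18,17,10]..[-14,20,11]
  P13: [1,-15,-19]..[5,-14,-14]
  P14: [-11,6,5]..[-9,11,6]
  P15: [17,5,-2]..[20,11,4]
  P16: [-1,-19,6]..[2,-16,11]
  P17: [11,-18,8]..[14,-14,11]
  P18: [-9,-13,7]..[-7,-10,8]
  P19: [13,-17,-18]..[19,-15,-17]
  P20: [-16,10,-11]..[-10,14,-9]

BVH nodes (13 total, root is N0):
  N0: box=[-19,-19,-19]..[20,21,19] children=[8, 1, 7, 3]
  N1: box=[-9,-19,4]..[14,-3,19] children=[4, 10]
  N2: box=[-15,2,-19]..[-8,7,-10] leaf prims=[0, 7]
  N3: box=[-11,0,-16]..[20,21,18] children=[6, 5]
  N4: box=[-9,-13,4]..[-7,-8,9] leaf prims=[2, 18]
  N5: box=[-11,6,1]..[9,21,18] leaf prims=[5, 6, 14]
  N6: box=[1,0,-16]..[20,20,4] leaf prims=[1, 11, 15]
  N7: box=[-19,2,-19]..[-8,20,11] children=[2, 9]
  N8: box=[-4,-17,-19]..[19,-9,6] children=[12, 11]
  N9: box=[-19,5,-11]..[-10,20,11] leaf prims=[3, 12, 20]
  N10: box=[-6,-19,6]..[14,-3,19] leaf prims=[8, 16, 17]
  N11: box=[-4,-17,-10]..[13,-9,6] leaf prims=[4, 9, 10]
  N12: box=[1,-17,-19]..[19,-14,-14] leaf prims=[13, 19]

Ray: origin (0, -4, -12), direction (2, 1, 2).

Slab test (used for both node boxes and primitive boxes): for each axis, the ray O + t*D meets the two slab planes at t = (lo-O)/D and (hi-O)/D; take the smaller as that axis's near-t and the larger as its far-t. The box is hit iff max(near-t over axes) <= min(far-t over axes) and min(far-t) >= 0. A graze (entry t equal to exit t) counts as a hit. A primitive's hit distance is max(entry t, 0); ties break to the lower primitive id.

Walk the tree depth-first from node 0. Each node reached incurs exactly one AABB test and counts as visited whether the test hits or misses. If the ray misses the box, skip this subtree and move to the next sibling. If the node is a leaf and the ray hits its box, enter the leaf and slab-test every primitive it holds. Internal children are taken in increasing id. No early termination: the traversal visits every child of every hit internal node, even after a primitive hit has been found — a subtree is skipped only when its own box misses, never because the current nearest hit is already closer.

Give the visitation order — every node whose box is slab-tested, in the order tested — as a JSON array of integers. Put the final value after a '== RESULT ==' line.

Trace the traversal:
N0 x:[-19/2,10] y:[-15,25] z:[-7/2,31/2] -> hit [-7/2,10], descend [1, 3, 7, 8]
  N1 x:[-9/2,7] y:[-15,1] z:[8,31/2] -> miss, prune
  N3 x:[-11/2,10] y:[4,25] z:[-2,15] -> hit [4,10], descend [5, 6]
    N5 x:[-11/2,9/2] y:[10,25] z:[13/2,15] -> miss, prune
    N6 x:[1/2,10] y:[4,24] z:[-2,8] -> hit [4,8] leaf, test {P1(miss), P11(miss), P15(miss)}
  N7 x:[-19/2,-4] y:[6,24] z:[-7/2,23/2] -> miss, prune
  N8 x:[-2,19/2] y:[-13,-5] z:[-7/2,9] -> miss, prune

order=[0, 1, 3, 5, 6, 7, 8]  |boxes|=7  |leaves|=1  hit=miss

== RESULT ==
[0, 1, 3, 5, 6, 7, 8]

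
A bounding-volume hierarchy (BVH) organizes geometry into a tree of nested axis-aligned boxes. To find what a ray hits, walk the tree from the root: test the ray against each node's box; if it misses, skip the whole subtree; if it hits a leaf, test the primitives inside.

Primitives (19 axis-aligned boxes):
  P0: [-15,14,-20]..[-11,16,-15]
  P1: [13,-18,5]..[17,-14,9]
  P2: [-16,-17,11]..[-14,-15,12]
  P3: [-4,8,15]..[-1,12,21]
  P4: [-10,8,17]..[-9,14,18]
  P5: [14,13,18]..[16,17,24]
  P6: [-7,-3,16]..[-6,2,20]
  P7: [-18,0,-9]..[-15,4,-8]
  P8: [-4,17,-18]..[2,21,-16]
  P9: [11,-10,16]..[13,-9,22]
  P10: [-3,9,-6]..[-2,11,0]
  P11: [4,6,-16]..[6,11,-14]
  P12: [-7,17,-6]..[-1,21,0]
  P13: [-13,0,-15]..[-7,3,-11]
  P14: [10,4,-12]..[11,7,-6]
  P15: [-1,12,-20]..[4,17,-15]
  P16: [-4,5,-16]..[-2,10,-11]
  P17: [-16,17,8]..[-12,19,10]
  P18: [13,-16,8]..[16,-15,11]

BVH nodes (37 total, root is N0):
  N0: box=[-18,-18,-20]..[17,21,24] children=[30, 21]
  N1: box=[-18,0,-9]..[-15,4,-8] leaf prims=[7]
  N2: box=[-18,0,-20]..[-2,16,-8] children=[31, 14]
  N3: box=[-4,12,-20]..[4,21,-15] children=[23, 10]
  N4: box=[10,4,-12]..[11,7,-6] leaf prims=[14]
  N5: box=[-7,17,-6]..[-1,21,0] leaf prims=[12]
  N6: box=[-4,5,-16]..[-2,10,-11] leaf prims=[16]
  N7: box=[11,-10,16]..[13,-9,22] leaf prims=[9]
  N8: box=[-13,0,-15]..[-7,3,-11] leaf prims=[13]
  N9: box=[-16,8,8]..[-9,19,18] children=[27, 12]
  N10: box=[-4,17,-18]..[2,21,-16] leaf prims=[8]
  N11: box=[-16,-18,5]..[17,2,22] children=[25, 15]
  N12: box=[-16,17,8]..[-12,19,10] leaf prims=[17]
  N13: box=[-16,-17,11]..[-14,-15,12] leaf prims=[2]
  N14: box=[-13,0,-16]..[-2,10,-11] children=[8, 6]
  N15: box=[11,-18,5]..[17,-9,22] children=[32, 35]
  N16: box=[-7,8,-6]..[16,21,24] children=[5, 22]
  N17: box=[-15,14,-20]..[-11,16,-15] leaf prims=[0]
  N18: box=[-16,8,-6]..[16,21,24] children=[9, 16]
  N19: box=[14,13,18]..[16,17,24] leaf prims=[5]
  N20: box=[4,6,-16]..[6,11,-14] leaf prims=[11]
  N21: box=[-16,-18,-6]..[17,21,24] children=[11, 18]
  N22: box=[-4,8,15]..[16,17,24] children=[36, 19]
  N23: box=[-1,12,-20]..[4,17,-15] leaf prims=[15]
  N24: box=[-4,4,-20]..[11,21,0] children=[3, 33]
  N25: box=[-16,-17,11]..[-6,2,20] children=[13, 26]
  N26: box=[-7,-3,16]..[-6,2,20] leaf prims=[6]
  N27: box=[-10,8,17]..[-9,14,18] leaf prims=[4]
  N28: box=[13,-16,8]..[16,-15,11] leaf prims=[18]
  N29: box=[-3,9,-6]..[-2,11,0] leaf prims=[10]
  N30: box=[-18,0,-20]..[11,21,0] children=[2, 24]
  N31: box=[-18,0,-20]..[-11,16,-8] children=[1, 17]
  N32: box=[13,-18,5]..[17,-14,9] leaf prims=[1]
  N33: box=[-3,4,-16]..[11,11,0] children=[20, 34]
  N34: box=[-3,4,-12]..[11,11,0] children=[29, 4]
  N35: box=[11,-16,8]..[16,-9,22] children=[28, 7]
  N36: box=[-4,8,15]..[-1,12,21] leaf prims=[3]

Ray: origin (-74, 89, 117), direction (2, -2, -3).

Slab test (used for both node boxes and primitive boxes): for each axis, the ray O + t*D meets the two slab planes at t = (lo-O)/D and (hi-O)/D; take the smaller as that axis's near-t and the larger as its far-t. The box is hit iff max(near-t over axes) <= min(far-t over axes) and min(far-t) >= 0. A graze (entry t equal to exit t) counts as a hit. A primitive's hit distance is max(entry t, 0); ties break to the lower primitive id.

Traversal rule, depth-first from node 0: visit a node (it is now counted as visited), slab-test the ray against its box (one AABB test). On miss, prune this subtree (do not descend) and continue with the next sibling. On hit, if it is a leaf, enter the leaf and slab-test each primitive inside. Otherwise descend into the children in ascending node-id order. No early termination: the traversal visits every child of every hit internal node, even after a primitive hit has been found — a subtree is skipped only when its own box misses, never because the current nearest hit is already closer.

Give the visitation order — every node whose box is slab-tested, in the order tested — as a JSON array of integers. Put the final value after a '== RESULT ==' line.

Walk:
N0 x:[28,91/2] y:[34,107/2] z:[31,137/3] -> hit [34,91/2], descend [21, 30]
  N21 x:[29,91/2] y:[34,107/2] z:[31,41] -> hit [34,41], descend [11, 18]
    N11 x:[29,91/2] y:[87/2,107/2] z:[95/3,112/3] -> miss, prune
    N18 x:[29,45] y:[34,81/2] z:[31,41] -> hit [34,81/2], descend [9, 16]
      N9 x:[29,65/2] y:[35,81/2] z:[33,109/3] -> miss, prune
      N16 x:[67/2,45] y:[34,81/2] z:[31,41] -> hit [34,81/2], descend [5, 22]
        N5 x:[67/2,73/2] y:[34,36] z:[39,41] -> miss, prune
        N22 x:[35,45] y:[36,81/2] z:[31,34] -> miss, prune
  N30 x:[28,85/2] y:[34,89/2] z:[39,137/3] -> hit [39,85/2], descend [2, 24]
    N2 x:[28,36] y:[73/2,89/2] z:[125/3,137/3] -> miss, prune
    N24 x:[35,85/2] y:[34,85/2] z:[39,137/3] -> hit [39,85/2], descend [3, 33]
      N3 x:[35,39] y:[34,77/2] z:[44,137/3] -> miss, prune
      N33 x:[71/2,85/2] y:[39,85/2] z:[39,133/3] -> hit [39,85/2], descend [20, 34]
        N20 x:[39,40] y:[39,83/2] z:[131/3,133/3] -> miss, prune
        N34 x:[71/2,85/2] y:[39,85/2] z:[39,43] -> hit [39,85/2], descend [4, 29]
          N4 x:[42,85/2] y:[41,85/2] z:[41,43] -> hit [42,85/2] leaf, test {P14@t=42}
          N29 x:[71/2,36] y:[39,40] z:[39,41] -> miss, prune

17 AABB tests over nodes [0, 21, 11, 18, 9, 16, 5, 22, 30, 2, 24, 3, 33, 20, 34, 4, 29]; 1 leaf entered; closest P14.

== RESULT ==
[0, 21, 11, 18, 9, 16, 5, 22, 30, 2, 24, 3, 33, 20, 34, 4, 29]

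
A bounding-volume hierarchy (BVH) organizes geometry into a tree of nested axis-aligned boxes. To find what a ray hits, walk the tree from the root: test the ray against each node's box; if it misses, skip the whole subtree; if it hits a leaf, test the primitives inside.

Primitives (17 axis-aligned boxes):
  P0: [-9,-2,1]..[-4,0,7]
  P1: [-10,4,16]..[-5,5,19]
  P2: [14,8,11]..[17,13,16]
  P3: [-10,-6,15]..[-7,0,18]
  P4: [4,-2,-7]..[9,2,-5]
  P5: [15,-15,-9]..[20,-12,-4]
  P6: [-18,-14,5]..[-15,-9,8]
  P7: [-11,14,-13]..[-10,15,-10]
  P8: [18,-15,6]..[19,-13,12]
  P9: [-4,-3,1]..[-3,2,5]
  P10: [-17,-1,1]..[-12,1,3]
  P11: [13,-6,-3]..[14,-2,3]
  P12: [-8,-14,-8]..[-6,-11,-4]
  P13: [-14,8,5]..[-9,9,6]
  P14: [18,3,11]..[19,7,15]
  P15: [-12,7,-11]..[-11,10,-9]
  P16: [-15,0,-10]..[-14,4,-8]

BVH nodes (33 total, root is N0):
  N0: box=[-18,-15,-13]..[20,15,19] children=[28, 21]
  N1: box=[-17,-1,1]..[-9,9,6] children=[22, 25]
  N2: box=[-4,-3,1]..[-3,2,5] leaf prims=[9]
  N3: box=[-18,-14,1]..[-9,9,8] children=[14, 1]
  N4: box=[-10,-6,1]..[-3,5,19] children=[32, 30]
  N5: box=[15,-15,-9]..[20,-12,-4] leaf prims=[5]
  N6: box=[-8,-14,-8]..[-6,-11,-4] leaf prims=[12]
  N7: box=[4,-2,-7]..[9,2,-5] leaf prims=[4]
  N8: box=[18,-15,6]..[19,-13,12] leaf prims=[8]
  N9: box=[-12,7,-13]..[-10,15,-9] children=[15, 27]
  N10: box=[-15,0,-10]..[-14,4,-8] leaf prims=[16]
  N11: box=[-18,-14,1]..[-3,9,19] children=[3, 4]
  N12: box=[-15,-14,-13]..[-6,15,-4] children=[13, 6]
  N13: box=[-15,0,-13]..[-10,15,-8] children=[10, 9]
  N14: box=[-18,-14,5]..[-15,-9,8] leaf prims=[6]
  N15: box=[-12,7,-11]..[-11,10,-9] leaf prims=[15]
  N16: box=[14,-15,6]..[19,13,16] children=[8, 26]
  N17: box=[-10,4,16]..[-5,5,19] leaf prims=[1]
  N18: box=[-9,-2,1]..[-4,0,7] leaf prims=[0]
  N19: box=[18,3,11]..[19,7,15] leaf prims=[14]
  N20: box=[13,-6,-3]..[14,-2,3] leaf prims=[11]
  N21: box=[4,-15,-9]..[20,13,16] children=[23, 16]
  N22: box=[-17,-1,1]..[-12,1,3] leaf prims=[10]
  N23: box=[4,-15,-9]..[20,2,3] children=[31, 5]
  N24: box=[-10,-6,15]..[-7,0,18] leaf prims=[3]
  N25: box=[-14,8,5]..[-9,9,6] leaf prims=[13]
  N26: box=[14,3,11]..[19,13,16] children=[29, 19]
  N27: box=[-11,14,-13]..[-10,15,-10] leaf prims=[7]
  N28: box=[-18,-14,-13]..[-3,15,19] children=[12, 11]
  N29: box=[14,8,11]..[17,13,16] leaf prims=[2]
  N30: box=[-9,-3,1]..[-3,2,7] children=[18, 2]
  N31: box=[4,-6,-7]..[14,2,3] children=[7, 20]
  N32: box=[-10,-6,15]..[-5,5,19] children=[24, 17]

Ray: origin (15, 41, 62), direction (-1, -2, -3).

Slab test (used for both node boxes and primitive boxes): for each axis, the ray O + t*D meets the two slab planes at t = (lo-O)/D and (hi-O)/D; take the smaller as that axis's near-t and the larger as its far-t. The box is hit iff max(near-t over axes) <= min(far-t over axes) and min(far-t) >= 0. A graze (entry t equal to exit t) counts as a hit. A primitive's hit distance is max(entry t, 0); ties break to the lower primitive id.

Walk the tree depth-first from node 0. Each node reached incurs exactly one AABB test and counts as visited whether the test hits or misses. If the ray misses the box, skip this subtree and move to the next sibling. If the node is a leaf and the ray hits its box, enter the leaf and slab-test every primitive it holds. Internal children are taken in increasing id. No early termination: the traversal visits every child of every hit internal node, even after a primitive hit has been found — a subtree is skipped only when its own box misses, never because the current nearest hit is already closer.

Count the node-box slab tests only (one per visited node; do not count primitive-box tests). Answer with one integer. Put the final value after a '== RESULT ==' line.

Traverse from the root:
N0 x:[-5,33] y:[13,28] z:[43/3,25] -> hit [43/3,25], descend [21, 28]
  N21 x:[-5,11] y:[14,28] z:[46/3,71/3] -> miss, prune
  N28 x:[18,33] y:[13,55/2] z:[43/3,25] -> hit [18,25], descend [11, 12]
    N11 x:[18,33] y:[16,55/2] z:[43/3,61/3] -> hit [18,61/3], descend [3, 4]
      N3 x:[24,33] y:[16,55/2] z:[18,61/3] -> miss, prune
      N4 x:[18,25] y:[18,47/2] z:[43/3,61/3] -> hit [18,61/3], descend [30, 32]
        N30 x:[18,24] y:[39/2,22] z:[55/3,61/3] -> hit [39/2,61/3], descend [2, 18]
          N2 x:[18,19] y:[39/2,22] z:[19,61/3] -> miss, prune
          N18 x:[19,24] y:[41/2,43/2] z:[55/3,61/3] -> miss, prune
        N32 x:[20,25] y:[18,47/2] z:[43/3,47/3] -> miss, prune
    N12 x:[21,30] y:[13,55/2] z:[22,25] -> hit [22,25], descend [6, 13]
      N6 x:[21,23] y:[26,55/2] z:[22,70/3] -> miss, prune
      N13 x:[25,30] y:[13,41/2] z:[70/3,25] -> miss, prune

Summary -> nodes [0, 21, 28, 11, 3, 4, 30, 2, 18, 32, 12, 6, 13]; box-tests=13; leaf-entries=0; first=miss

== RESULT ==
13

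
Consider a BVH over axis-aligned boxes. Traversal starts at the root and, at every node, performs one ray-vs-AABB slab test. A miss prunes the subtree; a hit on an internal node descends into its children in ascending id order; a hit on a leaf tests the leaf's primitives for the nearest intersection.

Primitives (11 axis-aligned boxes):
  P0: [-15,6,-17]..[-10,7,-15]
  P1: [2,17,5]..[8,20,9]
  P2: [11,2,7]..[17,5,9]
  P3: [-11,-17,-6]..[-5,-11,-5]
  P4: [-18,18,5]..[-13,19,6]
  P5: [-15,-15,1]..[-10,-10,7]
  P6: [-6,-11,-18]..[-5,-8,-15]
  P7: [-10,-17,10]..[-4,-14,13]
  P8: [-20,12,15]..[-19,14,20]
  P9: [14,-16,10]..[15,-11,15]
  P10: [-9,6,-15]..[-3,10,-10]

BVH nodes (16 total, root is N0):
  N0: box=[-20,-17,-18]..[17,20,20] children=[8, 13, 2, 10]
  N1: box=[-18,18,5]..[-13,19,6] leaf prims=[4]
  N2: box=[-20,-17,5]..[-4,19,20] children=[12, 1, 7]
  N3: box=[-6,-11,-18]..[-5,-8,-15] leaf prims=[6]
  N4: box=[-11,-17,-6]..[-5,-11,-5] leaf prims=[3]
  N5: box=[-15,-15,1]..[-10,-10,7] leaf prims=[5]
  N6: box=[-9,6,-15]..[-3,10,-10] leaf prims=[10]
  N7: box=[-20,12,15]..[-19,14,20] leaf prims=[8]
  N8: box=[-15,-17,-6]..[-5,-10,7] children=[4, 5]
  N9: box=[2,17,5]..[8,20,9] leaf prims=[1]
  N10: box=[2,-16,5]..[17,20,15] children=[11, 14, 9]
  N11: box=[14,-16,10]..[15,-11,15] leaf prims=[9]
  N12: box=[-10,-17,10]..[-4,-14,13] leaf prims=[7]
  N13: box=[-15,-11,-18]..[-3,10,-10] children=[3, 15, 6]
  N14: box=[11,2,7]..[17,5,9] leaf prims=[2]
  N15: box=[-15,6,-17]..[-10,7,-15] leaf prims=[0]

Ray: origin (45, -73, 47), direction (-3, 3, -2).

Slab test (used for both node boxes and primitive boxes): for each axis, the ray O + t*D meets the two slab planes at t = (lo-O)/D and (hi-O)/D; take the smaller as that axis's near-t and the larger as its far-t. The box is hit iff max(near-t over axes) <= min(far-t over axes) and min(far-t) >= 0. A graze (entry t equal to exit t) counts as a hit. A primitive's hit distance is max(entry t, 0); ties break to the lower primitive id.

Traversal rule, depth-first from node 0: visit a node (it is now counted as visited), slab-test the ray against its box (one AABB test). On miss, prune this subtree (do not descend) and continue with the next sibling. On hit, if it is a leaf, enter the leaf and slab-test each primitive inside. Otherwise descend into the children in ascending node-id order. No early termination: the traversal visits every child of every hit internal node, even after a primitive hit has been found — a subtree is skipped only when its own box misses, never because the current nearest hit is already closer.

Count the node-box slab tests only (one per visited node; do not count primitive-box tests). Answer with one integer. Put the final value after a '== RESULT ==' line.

Traverse from the root:
N0 x:[28/3,65/3] y:[56/3,31] z:[27/2,65/2] -> hit [56/3,65/3], descend [2, 8, 10, 13]
  N2 x:[49/3,65/3] y:[56/3,92/3] z:[27/2,21] -> hit [56/3,21], descend [1, 7, 12]
    N1 x:[58/3,21] y:[91/3,92/3] z:[41/2,21] -> miss, prune
    N7 x:[64/3,65/3] y:[85/3,29] z:[27/2,16] -> miss, prune
    N12 x:[49/3,55/3] y:[56/3,59/3] z:[17,37/2] -> miss, prune
  N8 x:[50/3,20] y:[56/3,21] z:[20,53/2] -> hit [20,20], descend [4, 5]
    N4 x:[50/3,56/3] y:[56/3,62/3] z:[26,53/2] -> miss, prune
    N5 x:[55/3,20] y:[58/3,21] z:[20,23] -> hit [20,20] leaf, test {P5@t=20}
  N10 x:[28/3,43/3] y:[19,31] z:[16,21] -> miss, prune
  N13 x:[16,20] y:[62/3,83/3] z:[57/2,65/2] -> miss, prune

Summary -> nodes [0, 2, 1, 7, 12, 8, 4, 5, 10, 13]; box-tests=10; leaf-entries=1; first=P5

== RESULT ==
10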